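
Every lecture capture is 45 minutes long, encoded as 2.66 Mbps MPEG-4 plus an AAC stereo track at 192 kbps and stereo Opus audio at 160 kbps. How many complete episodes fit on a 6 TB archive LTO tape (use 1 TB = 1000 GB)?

5902

45 min = 2700 s
Audio total: 192 + 160 = 352 kbps = 0.352 Mbps.
Total bitrate: 3.012 Mbps.
Per item: 3.012 Mbps × 2700 s = 8,132 Mb = 1,017 MB.
Capacity: 6 TB = 48,000,000 Mb; 5902.32 items → 5902 complete.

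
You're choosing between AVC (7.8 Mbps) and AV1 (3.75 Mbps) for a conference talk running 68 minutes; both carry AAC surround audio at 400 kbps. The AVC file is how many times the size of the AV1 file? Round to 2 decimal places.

1.98

68 min = 4080 s
Audio: 400 kbps = 0.400 Mbps.
AVC: 8.200 Mbps × 4080 s = 33456.0 Mb = 3.895 GiB.
AV1: 4.150 Mbps × 4080 s = 16932.0 Mb = 1.971 GiB.
Ratio: 3.895 / 1.971 = 1.976.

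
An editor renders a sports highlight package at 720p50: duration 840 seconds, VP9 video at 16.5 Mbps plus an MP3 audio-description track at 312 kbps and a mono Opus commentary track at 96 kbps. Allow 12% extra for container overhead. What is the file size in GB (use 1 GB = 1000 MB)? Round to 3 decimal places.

1.988 GB

Audio total: 312 + 96 = 408 kbps = 0.408 Mbps.
Total bitrate: 16.5 + 0.408 = 16.908 Mbps.
Stream data: 16.908 Mbps × 840 s = 14202.7 Mb.
With 12% container overhead: ×1.12.
15,907 Mb ÷ 8 = 1,988 MB → 1.988 GB.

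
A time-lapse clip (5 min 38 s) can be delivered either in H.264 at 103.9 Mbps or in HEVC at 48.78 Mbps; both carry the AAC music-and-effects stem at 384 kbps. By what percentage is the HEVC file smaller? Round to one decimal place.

52.9%

5 min 38 s = 338 s
Audio: 384 kbps = 0.384 Mbps.
H.264: 104.284 Mbps × 338 s = 35248.0 Mb = 4.103 GiB.
HEVC: 49.164 Mbps × 338 s = 16617.4 Mb = 1.935 GiB.
Reduction: (1 − 1.935/4.103) × 100 = 52.86%.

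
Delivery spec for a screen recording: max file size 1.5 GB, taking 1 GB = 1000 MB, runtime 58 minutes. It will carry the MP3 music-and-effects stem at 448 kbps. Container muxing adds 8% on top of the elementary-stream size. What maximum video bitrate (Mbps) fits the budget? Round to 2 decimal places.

Budget: 1.5 GB = 12000.0 Mb.
Stream payload after overhead: 12000.0 / 1.08 = 11111.1 Mb.
58 min = 3480 s
Total bitrate budget: 11111.1 Mb / 3480 s = 3.193 Mbps.
Audio: 448 kbps = 0.448 Mbps.
Video: 3.193 − 0.448 = 2.745 Mbps.

2.74 Mbps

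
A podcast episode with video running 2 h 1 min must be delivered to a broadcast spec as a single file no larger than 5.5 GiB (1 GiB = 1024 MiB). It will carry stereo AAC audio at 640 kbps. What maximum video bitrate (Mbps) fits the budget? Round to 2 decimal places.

5.87 Mbps

Budget: 5.5 GiB = 47244.6 Mb.
2 h 1 min = 121 min = 7260 s
Total bitrate budget: 47244.6 Mb / 7260 s = 6.508 Mbps.
Audio: 640 kbps = 0.640 Mbps.
Video: 6.508 − 0.640 = 5.868 Mbps.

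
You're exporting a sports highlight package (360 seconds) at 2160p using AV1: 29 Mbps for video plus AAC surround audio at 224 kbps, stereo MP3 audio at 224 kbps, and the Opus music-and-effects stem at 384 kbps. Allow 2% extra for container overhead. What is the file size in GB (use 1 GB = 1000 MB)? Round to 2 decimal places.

1.37 GB

Audio total: 224 + 224 + 384 = 832 kbps = 0.832 Mbps.
Total bitrate: 29 + 0.832 = 29.832 Mbps.
Stream data: 29.832 Mbps × 360 s = 10739.5 Mb.
With 2% container overhead: ×1.02.
10,954 Mb ÷ 8 = 1,369 MB → 1.369 GB.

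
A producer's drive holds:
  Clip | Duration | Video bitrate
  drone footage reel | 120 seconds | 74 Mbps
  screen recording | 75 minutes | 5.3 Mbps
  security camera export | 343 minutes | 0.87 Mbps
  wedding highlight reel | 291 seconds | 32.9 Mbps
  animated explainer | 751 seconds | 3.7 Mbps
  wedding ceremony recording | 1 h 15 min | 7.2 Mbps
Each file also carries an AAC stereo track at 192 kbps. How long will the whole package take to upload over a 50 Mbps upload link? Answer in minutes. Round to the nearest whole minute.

34 minutes

Audio: 192 kbps = 0.192 Mbps.
drone footage reel: 74.192 Mbps × 120 s = 8903.0 Mb
screen recording: 5.492 Mbps × 4500 s = 24714.0 Mb
security camera export: 1.062 Mbps × 20580 s = 21856.0 Mb
wedding highlight reel: 33.092 Mbps × 291 s = 9629.8 Mb
animated explainer: 3.892 Mbps × 751 s = 2922.9 Mb
wedding ceremony recording: 7.392 Mbps × 4500 s = 33264.0 Mb
Total: 101289.7 Mb = 12661.2 MB.
At 50 Mbps: 101289.7 / 50 = 2026 s ≈ 33.8 minutes.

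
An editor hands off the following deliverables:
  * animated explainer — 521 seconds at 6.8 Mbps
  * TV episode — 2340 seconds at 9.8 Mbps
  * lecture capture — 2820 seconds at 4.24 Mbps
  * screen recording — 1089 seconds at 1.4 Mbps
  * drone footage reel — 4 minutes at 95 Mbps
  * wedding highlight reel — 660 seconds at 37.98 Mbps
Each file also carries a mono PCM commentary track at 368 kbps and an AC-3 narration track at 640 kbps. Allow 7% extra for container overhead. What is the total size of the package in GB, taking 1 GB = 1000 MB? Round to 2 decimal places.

Audio total: 368 + 640 = 1008 kbps = 1.008 Mbps.
animated explainer: 7.808 Mbps × 521 s × 1.07 = 4352.7 Mb
TV episode: 10.808 Mbps × 2340 s × 1.07 = 27061.1 Mb
lecture capture: 5.248 Mbps × 2820 s × 1.07 = 15835.3 Mb
screen recording: 2.408 Mbps × 1089 s × 1.07 = 2805.9 Mb
drone footage reel: 96.008 Mbps × 240 s × 1.07 = 24654.9 Mb
wedding highlight reel: 38.988 Mbps × 660 s × 1.07 = 27533.3 Mb
Total: 102243.2 Mb = 12780.4 MB.
= 12.78 GB.

12.78 GB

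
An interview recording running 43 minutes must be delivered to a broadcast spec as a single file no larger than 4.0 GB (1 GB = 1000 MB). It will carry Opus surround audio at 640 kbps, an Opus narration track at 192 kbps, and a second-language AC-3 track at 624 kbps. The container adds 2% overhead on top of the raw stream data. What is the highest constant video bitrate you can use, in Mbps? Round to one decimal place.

10.7 Mbps

Budget: 4.0 GB = 32000.0 Mb.
Stream payload after overhead: 32000.0 / 1.02 = 31372.5 Mb.
43 min = 2580 s
Total bitrate budget: 31372.5 Mb / 2580 s = 12.160 Mbps.
Audio total: 640 + 192 + 624 = 1456 kbps = 1.456 Mbps.
Video: 12.160 − 1.456 = 10.704 Mbps.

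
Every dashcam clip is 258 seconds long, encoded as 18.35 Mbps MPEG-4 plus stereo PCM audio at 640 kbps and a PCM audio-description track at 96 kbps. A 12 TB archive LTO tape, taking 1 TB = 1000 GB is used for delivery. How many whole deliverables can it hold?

19495

Audio total: 640 + 96 = 736 kbps = 0.736 Mbps.
Total bitrate: 19.086 Mbps.
Per item: 19.086 Mbps × 258 s = 4,924 Mb = 615.5 MB.
Capacity: 12 TB = 96,000,000 Mb; 19495.60 items → 19495 complete.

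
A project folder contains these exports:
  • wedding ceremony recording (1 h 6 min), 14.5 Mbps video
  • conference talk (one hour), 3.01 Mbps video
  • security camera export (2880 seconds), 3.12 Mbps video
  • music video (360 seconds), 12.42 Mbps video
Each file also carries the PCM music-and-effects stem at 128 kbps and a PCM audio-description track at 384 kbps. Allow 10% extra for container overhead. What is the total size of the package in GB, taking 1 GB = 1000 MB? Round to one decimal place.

12.0 GB

Audio total: 128 + 384 = 512 kbps = 0.512 Mbps.
wedding ceremony recording: 15.012 Mbps × 3960 s × 1.10 = 65392.3 Mb
conference talk: 3.522 Mbps × 3600 s × 1.10 = 13947.1 Mb
security camera export: 3.632 Mbps × 2880 s × 1.10 = 11506.2 Mb
music video: 12.932 Mbps × 360 s × 1.10 = 5121.1 Mb
Total: 95966.6 Mb = 11995.8 MB.
= 12.00 GB.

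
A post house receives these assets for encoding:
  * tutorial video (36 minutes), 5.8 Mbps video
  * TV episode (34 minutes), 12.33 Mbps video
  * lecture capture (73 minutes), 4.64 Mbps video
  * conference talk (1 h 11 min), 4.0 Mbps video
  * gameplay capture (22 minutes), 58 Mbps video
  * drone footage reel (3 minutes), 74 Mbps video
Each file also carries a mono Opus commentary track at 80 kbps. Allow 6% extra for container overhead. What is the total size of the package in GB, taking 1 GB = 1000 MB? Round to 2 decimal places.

22.00 GB

Audio: 80 kbps = 0.080 Mbps.
tutorial video: 5.880 Mbps × 2160 s × 1.06 = 13462.8 Mb
TV episode: 12.410 Mbps × 2040 s × 1.06 = 26835.4 Mb
lecture capture: 4.720 Mbps × 4380 s × 1.06 = 21914.0 Mb
conference talk: 4.080 Mbps × 4260 s × 1.06 = 18423.6 Mb
gameplay capture: 58.080 Mbps × 1320 s × 1.06 = 81265.5 Mb
drone footage reel: 74.080 Mbps × 180 s × 1.06 = 14134.5 Mb
Total: 176035.9 Mb = 22004.5 MB.
= 22.00 GB.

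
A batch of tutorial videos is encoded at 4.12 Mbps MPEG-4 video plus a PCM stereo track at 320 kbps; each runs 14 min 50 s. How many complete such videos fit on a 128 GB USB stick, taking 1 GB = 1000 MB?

14 min 50 s = 890 s
Audio: 320 kbps = 0.320 Mbps.
Total bitrate: 4.440 Mbps.
Per item: 4.440 Mbps × 890 s = 3,952 Mb = 493.9 MB.
Capacity: 128 GB = 1,024,000 Mb; 259.14 items → 259 complete.

259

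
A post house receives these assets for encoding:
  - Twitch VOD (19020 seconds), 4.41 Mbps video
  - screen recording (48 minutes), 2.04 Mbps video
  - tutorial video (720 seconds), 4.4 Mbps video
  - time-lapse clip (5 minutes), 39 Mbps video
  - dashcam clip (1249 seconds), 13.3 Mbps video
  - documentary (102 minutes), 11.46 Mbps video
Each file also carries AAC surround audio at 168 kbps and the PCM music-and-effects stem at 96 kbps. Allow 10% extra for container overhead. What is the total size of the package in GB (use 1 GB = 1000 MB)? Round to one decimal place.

Audio total: 168 + 96 = 264 kbps = 0.264 Mbps.
Twitch VOD: 4.674 Mbps × 19020 s × 1.10 = 97789.4 Mb
screen recording: 2.304 Mbps × 2880 s × 1.10 = 7299.1 Mb
tutorial video: 4.664 Mbps × 720 s × 1.10 = 3693.9 Mb
time-lapse clip: 39.264 Mbps × 300 s × 1.10 = 12957.1 Mb
dashcam clip: 13.564 Mbps × 1249 s × 1.10 = 18635.6 Mb
documentary: 11.724 Mbps × 6120 s × 1.10 = 78926.0 Mb
Total: 219301.1 Mb = 27412.6 MB.
= 27.41 GB.

27.4 GB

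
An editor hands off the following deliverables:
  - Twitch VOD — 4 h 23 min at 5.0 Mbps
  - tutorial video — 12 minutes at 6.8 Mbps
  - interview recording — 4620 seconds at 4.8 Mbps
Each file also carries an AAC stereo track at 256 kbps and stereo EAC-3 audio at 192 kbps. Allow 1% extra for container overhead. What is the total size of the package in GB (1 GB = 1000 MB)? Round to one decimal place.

Audio total: 256 + 192 = 448 kbps = 0.448 Mbps.
Twitch VOD: 5.448 Mbps × 15780 s × 1.01 = 86829.1 Mb
tutorial video: 7.248 Mbps × 720 s × 1.01 = 5270.7 Mb
interview recording: 5.248 Mbps × 4620 s × 1.01 = 24488.2 Mb
Total: 116588.1 Mb = 14573.5 MB.
= 14.57 GB.

14.6 GB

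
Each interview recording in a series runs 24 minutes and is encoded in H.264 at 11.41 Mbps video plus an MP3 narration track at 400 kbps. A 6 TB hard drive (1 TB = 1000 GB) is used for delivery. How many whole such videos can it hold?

2822

24 min = 1440 s
Audio: 400 kbps = 0.400 Mbps.
Total bitrate: 11.810 Mbps.
Per item: 11.810 Mbps × 1440 s = 17,006 Mb = 2,126 MB.
Capacity: 6 TB = 48,000,000 Mb; 2822.47 items → 2822 complete.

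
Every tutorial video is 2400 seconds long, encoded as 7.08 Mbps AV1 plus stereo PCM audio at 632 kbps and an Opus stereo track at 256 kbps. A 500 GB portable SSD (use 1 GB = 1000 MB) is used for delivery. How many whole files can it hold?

Audio total: 632 + 256 = 888 kbps = 0.888 Mbps.
Total bitrate: 7.968 Mbps.
Per item: 7.968 Mbps × 2400 s = 19,123 Mb = 2,390 MB.
Capacity: 500 GB = 4,000,000 Mb; 209.17 items → 209 complete.

209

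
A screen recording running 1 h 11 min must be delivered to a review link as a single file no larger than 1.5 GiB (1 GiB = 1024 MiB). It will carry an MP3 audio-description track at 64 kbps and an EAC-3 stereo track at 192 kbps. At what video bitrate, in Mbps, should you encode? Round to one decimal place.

Budget: 1.5 GiB = 12884.9 Mb.
1 h 11 min = 71 min = 4260 s
Total bitrate budget: 12884.9 Mb / 4260 s = 3.025 Mbps.
Audio total: 64 + 192 = 256 kbps = 0.256 Mbps.
Video: 3.025 − 0.256 = 2.769 Mbps.

2.8 Mbps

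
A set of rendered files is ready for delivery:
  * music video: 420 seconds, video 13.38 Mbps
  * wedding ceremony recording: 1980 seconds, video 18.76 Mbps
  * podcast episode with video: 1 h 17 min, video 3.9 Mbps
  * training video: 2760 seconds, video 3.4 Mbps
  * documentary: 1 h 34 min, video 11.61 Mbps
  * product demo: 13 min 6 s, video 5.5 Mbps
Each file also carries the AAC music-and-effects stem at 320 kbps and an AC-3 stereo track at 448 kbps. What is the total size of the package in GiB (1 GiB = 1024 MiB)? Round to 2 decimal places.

17.74 GiB

Audio total: 320 + 448 = 768 kbps = 0.768 Mbps.
music video: 14.148 Mbps × 420 s = 5942.2 Mb
wedding ceremony recording: 19.528 Mbps × 1980 s = 38665.4 Mb
podcast episode with video: 4.668 Mbps × 4620 s = 21566.2 Mb
training video: 4.168 Mbps × 2760 s = 11503.7 Mb
documentary: 12.378 Mbps × 5640 s = 69811.9 Mb
product demo: 6.268 Mbps × 786 s = 4926.6 Mb
Total: 152416.0 Mb = 19052.0 MB.
= 17.74 GiB.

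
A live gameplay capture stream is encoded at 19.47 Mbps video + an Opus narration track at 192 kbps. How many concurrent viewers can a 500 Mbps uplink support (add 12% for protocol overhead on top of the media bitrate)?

Audio: 192 kbps = 0.192 Mbps.
Per-viewer media rate: 19.662 Mbps.
On the wire with 12% overhead: 22.021 Mbps.
500 Mbps = 500.0 Mbps; 500.0 / 22.021 = 22.71 → 22 viewers.

22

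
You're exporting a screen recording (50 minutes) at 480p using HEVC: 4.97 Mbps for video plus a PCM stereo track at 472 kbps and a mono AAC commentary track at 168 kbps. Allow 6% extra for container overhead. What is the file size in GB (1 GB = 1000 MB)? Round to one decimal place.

50 min = 3000 s
Audio total: 472 + 168 = 640 kbps = 0.640 Mbps.
Total bitrate: 4.97 + 0.640 = 5.610 Mbps.
Stream data: 5.610 Mbps × 3000 s = 16830.0 Mb.
With 6% container overhead: ×1.06.
17,840 Mb ÷ 8 = 2,230 MB → 2.230 GB.

2.2 GB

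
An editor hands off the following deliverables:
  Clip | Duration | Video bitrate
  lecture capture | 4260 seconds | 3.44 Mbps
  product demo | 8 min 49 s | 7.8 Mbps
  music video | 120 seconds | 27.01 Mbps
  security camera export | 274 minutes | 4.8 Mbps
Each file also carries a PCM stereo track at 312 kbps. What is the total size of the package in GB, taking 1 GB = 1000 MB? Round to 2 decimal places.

13.45 GB

Audio: 312 kbps = 0.312 Mbps.
lecture capture: 3.752 Mbps × 4260 s = 15983.5 Mb
product demo: 8.112 Mbps × 529 s = 4291.2 Mb
music video: 27.322 Mbps × 120 s = 3278.6 Mb
security camera export: 5.112 Mbps × 16440 s = 84041.3 Mb
Total: 107594.7 Mb = 13449.3 MB.
= 13.45 GB.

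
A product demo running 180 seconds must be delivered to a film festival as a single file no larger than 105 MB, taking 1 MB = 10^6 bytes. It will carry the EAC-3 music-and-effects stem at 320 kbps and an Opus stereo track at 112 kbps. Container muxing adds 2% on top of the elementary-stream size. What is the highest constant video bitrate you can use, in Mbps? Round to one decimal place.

Budget: 105 MB = 840.0 Mb.
Stream payload after overhead: 840.0 / 1.02 = 823.5 Mb.
Total bitrate budget: 823.5 Mb / 180 s = 4.575 Mbps.
Audio total: 320 + 112 = 432 kbps = 0.432 Mbps.
Video: 4.575 − 0.432 = 4.143 Mbps.

4.1 Mbps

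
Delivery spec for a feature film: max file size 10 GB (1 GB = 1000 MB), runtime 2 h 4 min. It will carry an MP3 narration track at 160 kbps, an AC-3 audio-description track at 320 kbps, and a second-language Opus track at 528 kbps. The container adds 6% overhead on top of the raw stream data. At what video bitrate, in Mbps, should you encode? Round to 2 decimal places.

9.14 Mbps

Budget: 10 GB = 80000.0 Mb.
Stream payload after overhead: 80000.0 / 1.06 = 75471.7 Mb.
2 h 4 min = 124 min = 7440 s
Total bitrate budget: 75471.7 Mb / 7440 s = 10.144 Mbps.
Audio total: 160 + 320 + 528 = 1008 kbps = 1.008 Mbps.
Video: 10.144 − 1.008 = 9.136 Mbps.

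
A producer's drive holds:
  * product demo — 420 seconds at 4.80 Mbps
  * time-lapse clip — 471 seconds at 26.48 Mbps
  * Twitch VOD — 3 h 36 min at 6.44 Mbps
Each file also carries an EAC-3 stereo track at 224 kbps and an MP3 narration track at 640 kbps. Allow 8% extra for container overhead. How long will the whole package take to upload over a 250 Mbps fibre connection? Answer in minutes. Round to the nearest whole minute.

Audio total: 224 + 640 = 864 kbps = 0.864 Mbps.
product demo: 5.664 Mbps × 420 s × 1.08 = 2569.2 Mb
time-lapse clip: 27.344 Mbps × 471 s × 1.08 = 13909.3 Mb
Twitch VOD: 7.304 Mbps × 12960 s × 1.08 = 102232.6 Mb
Total: 118711.2 Mb = 14838.9 MB.
At 250 Mbps: 118711.2 / 250 = 475 s ≈ 7.91 minutes.

8 minutes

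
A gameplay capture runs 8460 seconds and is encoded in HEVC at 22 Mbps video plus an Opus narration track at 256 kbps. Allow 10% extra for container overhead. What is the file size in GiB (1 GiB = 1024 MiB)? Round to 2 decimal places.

Audio: 256 kbps = 0.256 Mbps.
Total bitrate: 22 + 0.256 = 22.256 Mbps.
Stream data: 22.256 Mbps × 8460 s = 188285.8 Mb.
With 10% container overhead: ×1.10.
207,114 Mb = 25,889,292,000 bytes ÷ 1,073,741,824 = 24.11 GiB.

24.11 GiB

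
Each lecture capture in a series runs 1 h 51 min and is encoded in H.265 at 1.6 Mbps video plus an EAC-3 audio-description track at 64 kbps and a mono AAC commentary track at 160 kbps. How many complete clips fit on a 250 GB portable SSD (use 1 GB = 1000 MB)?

1 h 51 min = 111 min = 6660 s
Audio total: 64 + 160 = 224 kbps = 0.224 Mbps.
Total bitrate: 1.824 Mbps.
Per item: 1.824 Mbps × 6660 s = 12,148 Mb = 1,518 MB.
Capacity: 250 GB = 2,000,000 Mb; 164.64 items → 164 complete.

164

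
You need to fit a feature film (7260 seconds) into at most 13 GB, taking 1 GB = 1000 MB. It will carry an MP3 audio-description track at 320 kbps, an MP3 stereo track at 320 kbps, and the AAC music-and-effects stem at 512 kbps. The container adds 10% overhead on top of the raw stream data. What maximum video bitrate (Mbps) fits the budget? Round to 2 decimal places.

11.87 Mbps

Budget: 13 GB = 104000.0 Mb.
Stream payload after overhead: 104000.0 / 1.10 = 94545.5 Mb.
Total bitrate budget: 94545.5 Mb / 7260 s = 13.023 Mbps.
Audio total: 320 + 320 + 512 = 1152 kbps = 1.152 Mbps.
Video: 13.023 − 1.152 = 11.871 Mbps.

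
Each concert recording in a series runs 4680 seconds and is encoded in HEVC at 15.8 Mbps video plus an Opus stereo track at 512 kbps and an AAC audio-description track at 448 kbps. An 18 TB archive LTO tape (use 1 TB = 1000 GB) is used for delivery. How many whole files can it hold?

Audio total: 512 + 448 = 960 kbps = 0.960 Mbps.
Total bitrate: 16.760 Mbps.
Per item: 16.760 Mbps × 4680 s = 78,437 Mb = 9,805 MB.
Capacity: 18 TB = 144,000,000 Mb; 1835.87 items → 1835 complete.

1835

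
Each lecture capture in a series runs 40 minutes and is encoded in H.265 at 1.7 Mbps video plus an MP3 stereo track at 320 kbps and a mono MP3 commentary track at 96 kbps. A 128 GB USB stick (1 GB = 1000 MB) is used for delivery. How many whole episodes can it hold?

40 min = 2400 s
Audio total: 320 + 96 = 416 kbps = 0.416 Mbps.
Total bitrate: 2.116 Mbps.
Per item: 2.116 Mbps × 2400 s = 5,078 Mb = 634.8 MB.
Capacity: 128 GB = 1,024,000 Mb; 201.64 items → 201 complete.

201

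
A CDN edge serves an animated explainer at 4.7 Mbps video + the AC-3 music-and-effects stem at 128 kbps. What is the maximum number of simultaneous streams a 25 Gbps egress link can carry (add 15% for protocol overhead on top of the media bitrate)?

4502

Audio: 128 kbps = 0.128 Mbps.
Per-viewer media rate: 4.828 Mbps.
On the wire with 15% overhead: 5.552 Mbps.
25 Gbps = 25,000 Mbps; 25,000 / 5.552 = 4502.72 → 4502 viewers.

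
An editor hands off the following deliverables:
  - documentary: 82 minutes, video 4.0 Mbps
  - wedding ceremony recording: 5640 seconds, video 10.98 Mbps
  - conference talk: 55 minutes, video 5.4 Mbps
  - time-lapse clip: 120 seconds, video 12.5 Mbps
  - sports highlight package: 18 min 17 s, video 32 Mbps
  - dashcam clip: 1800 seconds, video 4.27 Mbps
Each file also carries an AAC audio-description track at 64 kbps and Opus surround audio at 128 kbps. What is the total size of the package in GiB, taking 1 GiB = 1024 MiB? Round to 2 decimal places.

17.11 GiB

Audio total: 64 + 128 = 192 kbps = 0.192 Mbps.
documentary: 4.192 Mbps × 4920 s = 20624.6 Mb
wedding ceremony recording: 11.172 Mbps × 5640 s = 63010.1 Mb
conference talk: 5.592 Mbps × 3300 s = 18453.6 Mb
time-lapse clip: 12.692 Mbps × 120 s = 1523.0 Mb
sports highlight package: 32.192 Mbps × 1097 s = 35314.6 Mb
dashcam clip: 4.462 Mbps × 1800 s = 8031.6 Mb
Total: 146957.6 Mb = 18369.7 MB.
= 17.11 GiB.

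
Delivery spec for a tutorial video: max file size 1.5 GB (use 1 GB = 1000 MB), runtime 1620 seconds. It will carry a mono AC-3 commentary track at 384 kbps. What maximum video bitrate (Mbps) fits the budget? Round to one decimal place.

7.0 Mbps

Budget: 1.5 GB = 12000.0 Mb.
Total bitrate budget: 12000.0 Mb / 1620 s = 7.407 Mbps.
Audio: 384 kbps = 0.384 Mbps.
Video: 7.407 − 0.384 = 7.023 Mbps.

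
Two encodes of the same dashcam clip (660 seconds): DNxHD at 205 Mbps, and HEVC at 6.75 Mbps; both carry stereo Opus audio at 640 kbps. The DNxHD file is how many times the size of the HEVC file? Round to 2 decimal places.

Audio: 640 kbps = 0.640 Mbps.
DNxHD: 205.640 Mbps × 660 s = 135722.4 Mb = 15.800 GiB.
HEVC: 7.390 Mbps × 660 s = 4877.4 Mb = 0.568 GiB.
Ratio: 15.800 / 0.568 = 27.827.

27.83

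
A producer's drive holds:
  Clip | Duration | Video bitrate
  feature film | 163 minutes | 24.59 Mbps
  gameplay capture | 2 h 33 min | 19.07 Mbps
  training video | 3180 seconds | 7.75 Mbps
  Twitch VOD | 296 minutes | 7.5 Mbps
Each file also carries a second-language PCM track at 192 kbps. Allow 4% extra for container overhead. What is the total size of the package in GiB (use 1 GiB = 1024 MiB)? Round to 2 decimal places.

Audio: 192 kbps = 0.192 Mbps.
feature film: 24.782 Mbps × 9780 s × 1.04 = 252062.7 Mb
gameplay capture: 19.262 Mbps × 9180 s × 1.04 = 183898.2 Mb
training video: 7.942 Mbps × 3180 s × 1.04 = 26265.8 Mb
Twitch VOD: 7.692 Mbps × 17760 s × 1.04 = 142074.3 Mb
Total: 604300.9 Mb = 75537.6 MB.
= 70.35 GiB.

70.35 GiB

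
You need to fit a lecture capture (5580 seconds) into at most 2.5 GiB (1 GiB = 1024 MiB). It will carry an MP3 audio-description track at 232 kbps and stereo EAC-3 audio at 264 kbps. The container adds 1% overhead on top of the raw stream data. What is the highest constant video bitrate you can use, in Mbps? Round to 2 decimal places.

3.31 Mbps

Budget: 2.5 GiB = 21474.8 Mb.
Stream payload after overhead: 21474.8 / 1.01 = 21262.2 Mb.
Total bitrate budget: 21262.2 Mb / 5580 s = 3.810 Mbps.
Audio total: 232 + 264 = 496 kbps = 0.496 Mbps.
Video: 3.810 − 0.496 = 3.314 Mbps.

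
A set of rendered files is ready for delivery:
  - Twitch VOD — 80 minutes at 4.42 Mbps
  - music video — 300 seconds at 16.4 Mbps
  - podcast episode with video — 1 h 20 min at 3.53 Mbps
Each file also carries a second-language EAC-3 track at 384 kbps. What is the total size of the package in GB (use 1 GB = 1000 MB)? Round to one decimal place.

Audio: 384 kbps = 0.384 Mbps.
Twitch VOD: 4.804 Mbps × 4800 s = 23059.2 Mb
music video: 16.784 Mbps × 300 s = 5035.2 Mb
podcast episode with video: 3.914 Mbps × 4800 s = 18787.2 Mb
Total: 46881.6 Mb = 5860.2 MB.
= 5.860 GB.

5.9 GB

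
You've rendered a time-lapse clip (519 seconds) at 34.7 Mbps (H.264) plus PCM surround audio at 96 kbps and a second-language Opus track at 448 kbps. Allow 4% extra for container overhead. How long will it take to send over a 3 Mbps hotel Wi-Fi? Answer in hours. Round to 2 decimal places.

1.76 hours

Audio total: 96 + 448 = 544 kbps = 0.544 Mbps.
Total bitrate: 35.244 Mbps.
File: 35.244 Mbps × 519 s = 18291.6 Mb.
With 4% container overhead: ×1.04. → 19023.3 Mb.
At 3 Mbps: 19023.3 / 3 = 6341.1 s ≈ 1.76 hours.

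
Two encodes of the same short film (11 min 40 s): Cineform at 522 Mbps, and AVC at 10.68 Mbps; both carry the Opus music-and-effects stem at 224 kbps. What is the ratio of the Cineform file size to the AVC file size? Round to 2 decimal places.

47.89

11 min 40 s = 700 s
Audio: 224 kbps = 0.224 Mbps.
Cineform: 522.224 Mbps × 700 s = 365556.8 Mb = 42.556 GiB.
AVC: 10.904 Mbps × 700 s = 7632.8 Mb = 0.889 GiB.
Ratio: 42.556 / 0.889 = 47.893.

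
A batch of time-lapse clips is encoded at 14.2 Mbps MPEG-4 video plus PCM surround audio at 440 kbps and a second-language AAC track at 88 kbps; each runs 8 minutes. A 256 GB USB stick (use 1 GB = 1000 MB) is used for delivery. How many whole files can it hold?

8 min = 480 s
Audio total: 440 + 88 = 528 kbps = 0.528 Mbps.
Total bitrate: 14.728 Mbps.
Per item: 14.728 Mbps × 480 s = 7,069 Mb = 883.7 MB.
Capacity: 256 GB = 2,048,000 Mb; 289.70 items → 289 complete.

289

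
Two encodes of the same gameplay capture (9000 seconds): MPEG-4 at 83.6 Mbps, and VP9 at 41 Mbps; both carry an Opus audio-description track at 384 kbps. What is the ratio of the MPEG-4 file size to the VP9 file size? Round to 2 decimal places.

2.03

Audio: 384 kbps = 0.384 Mbps.
MPEG-4: 83.984 Mbps × 9000 s = 755856.0 Mb = 87.993 GiB.
VP9: 41.384 Mbps × 9000 s = 372456.0 Mb = 43.360 GiB.
Ratio: 87.993 / 43.360 = 2.029.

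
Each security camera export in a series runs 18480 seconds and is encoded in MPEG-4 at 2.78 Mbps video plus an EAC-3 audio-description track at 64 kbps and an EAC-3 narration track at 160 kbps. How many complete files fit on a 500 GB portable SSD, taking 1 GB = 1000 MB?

72

Audio total: 64 + 160 = 224 kbps = 0.224 Mbps.
Total bitrate: 3.004 Mbps.
Per item: 3.004 Mbps × 18480 s = 55,514 Mb = 6,939 MB.
Capacity: 500 GB = 4,000,000 Mb; 72.05 items → 72 complete.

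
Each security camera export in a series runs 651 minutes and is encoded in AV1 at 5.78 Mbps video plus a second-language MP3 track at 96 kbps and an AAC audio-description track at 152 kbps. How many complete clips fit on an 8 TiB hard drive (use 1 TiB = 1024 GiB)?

651 min = 39060 s
Audio total: 96 + 152 = 248 kbps = 0.248 Mbps.
Total bitrate: 6.028 Mbps.
Per item: 6.028 Mbps × 39060 s = 235,454 Mb = 29,432 MB.
Capacity: 8 TiB = 70,368,744 Mb; 298.86 items → 298 complete.

298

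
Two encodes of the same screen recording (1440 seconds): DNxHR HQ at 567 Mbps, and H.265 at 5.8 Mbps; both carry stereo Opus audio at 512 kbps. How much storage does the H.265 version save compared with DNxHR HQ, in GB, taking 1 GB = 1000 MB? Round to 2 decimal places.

Audio: 512 kbps = 0.512 Mbps.
DNxHR HQ: 567.512 Mbps × 1440 s = 817217.3 Mb = 102.152 GB.
H.265: 6.312 Mbps × 1440 s = 9089.3 Mb = 1.136 GB.
Saving: 102.152 − 1.136 = 101.016 GB.

101.02 GB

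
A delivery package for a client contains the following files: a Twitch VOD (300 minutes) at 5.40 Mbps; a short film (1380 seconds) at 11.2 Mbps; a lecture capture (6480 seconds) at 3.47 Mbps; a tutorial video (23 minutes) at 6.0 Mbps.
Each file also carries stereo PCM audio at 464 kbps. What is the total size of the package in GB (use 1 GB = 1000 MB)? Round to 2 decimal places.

19.51 GB

Audio: 464 kbps = 0.464 Mbps.
Twitch VOD: 5.864 Mbps × 18000 s = 105552.0 Mb
short film: 11.664 Mbps × 1380 s = 16096.3 Mb
lecture capture: 3.934 Mbps × 6480 s = 25492.3 Mb
tutorial video: 6.464 Mbps × 1380 s = 8920.3 Mb
Total: 156061.0 Mb = 19507.6 MB.
= 19.51 GB.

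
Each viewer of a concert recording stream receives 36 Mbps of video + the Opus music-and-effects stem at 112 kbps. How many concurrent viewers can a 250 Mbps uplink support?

6

Audio: 112 kbps = 0.112 Mbps.
Per-viewer media rate: 36.112 Mbps.
250 Mbps = 250.0 Mbps; 250.0 / 36.112 = 6.92 → 6 viewers.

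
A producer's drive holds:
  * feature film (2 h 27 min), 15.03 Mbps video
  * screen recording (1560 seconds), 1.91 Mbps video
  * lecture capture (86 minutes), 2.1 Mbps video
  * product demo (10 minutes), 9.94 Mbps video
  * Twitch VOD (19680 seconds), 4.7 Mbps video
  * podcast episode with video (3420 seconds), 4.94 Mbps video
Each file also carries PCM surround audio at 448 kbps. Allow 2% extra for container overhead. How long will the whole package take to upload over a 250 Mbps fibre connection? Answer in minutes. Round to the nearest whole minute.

Audio: 448 kbps = 0.448 Mbps.
feature film: 15.478 Mbps × 8820 s × 1.02 = 139246.3 Mb
screen recording: 2.358 Mbps × 1560 s × 1.02 = 3752.0 Mb
lecture capture: 2.548 Mbps × 5160 s × 1.02 = 13410.6 Mb
product demo: 10.388 Mbps × 600 s × 1.02 = 6357.5 Mb
Twitch VOD: 5.148 Mbps × 19680 s × 1.02 = 103338.9 Mb
podcast episode with video: 5.388 Mbps × 3420 s × 1.02 = 18795.5 Mb
Total: 284900.8 Mb = 35612.6 MB.
At 250 Mbps: 284900.8 / 250 = 1140 s ≈ 19 minutes.

19 minutes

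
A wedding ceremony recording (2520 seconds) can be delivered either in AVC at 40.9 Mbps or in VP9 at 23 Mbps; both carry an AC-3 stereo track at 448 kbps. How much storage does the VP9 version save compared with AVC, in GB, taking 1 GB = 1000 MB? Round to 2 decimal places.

Audio: 448 kbps = 0.448 Mbps.
AVC: 41.348 Mbps × 2520 s = 104197.0 Mb = 13.025 GB.
VP9: 23.448 Mbps × 2520 s = 59089.0 Mb = 7.386 GB.
Saving: 13.025 − 7.386 = 5.638 GB.

5.64 GB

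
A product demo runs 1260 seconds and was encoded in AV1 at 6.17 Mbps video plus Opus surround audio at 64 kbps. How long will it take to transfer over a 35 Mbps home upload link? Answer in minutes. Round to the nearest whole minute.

Audio: 64 kbps = 0.064 Mbps.
Total bitrate: 6.234 Mbps.
File: 6.234 Mbps × 1260 s = 7854.8 Mb.
At 35 Mbps: 7854.8 / 35 = 224.4 s ≈ 3.74 minutes.

4 minutes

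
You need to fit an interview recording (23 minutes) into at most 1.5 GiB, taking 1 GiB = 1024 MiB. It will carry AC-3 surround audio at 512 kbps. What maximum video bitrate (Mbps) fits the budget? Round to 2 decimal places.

Budget: 1.5 GiB = 12884.9 Mb.
23 min = 1380 s
Total bitrate budget: 12884.9 Mb / 1380 s = 9.337 Mbps.
Audio: 512 kbps = 0.512 Mbps.
Video: 9.337 − 0.512 = 8.825 Mbps.

8.82 Mbps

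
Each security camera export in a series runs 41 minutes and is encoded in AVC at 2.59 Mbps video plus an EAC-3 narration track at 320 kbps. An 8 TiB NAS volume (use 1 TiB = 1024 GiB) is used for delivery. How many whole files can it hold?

41 min = 2460 s
Audio: 320 kbps = 0.320 Mbps.
Total bitrate: 2.910 Mbps.
Per item: 2.910 Mbps × 2460 s = 7,159 Mb = 894.8 MB.
Capacity: 8 TiB = 70,368,744 Mb; 9829.96 items → 9829 complete.

9829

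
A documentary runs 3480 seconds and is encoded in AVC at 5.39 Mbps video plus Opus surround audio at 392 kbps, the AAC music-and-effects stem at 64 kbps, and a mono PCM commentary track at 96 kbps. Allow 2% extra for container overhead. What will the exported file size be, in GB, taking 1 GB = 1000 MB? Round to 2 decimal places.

2.64 GB

Audio total: 392 + 64 + 96 = 552 kbps = 0.552 Mbps.
Total bitrate: 5.39 + 0.552 = 5.942 Mbps.
Stream data: 5.942 Mbps × 3480 s = 20678.2 Mb.
With 2% container overhead: ×1.02.
21,092 Mb ÷ 8 = 2,636 MB → 2.636 GB.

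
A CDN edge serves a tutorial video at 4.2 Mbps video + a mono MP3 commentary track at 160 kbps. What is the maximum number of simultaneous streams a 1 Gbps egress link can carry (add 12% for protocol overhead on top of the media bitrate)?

Audio: 160 kbps = 0.160 Mbps.
Per-viewer media rate: 4.360 Mbps.
On the wire with 12% overhead: 4.883 Mbps.
1 Gbps = 1,000 Mbps; 1,000 / 4.883 = 204.78 → 204 viewers.

204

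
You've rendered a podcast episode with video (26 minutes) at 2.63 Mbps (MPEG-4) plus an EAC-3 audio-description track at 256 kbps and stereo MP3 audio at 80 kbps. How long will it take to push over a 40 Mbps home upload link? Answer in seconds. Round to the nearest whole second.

26 min = 1560 s
Audio total: 256 + 80 = 336 kbps = 0.336 Mbps.
Total bitrate: 2.966 Mbps.
File: 2.966 Mbps × 1560 s = 4627.0 Mb.
At 40 Mbps: 4627.0 / 40 = 115.7 s ≈ 116 seconds.

116 seconds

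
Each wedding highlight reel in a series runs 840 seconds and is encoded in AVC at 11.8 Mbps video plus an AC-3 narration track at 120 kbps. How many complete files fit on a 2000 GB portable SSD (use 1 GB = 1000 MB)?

Audio: 120 kbps = 0.120 Mbps.
Total bitrate: 11.920 Mbps.
Per item: 11.920 Mbps × 840 s = 10,013 Mb = 1,252 MB.
Capacity: 2000 GB = 16,000,000 Mb; 1597.95 items → 1597 complete.

1597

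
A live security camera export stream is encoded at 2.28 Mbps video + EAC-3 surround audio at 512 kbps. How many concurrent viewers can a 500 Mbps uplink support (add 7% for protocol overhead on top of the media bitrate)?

167

Audio: 512 kbps = 0.512 Mbps.
Per-viewer media rate: 2.792 Mbps.
On the wire with 7% overhead: 2.987 Mbps.
500 Mbps = 500.0 Mbps; 500.0 / 2.987 = 167.37 → 167 viewers.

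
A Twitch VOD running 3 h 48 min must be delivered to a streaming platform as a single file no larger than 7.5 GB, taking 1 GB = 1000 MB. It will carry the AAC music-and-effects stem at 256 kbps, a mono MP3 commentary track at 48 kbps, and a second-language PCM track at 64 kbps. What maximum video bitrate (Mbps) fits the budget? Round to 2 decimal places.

4.02 Mbps

Budget: 7.5 GB = 60000.0 Mb.
3 h 48 min = 228 min = 13680 s
Total bitrate budget: 60000.0 Mb / 13680 s = 4.386 Mbps.
Audio total: 256 + 48 + 64 = 368 kbps = 0.368 Mbps.
Video: 4.386 − 0.368 = 4.018 Mbps.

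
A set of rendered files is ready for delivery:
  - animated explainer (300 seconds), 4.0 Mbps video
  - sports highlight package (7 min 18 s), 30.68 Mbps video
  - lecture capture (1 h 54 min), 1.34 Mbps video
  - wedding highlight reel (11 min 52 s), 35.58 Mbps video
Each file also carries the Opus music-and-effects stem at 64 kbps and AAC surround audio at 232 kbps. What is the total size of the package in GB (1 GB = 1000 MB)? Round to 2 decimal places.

6.45 GB

Audio total: 64 + 232 = 296 kbps = 0.296 Mbps.
animated explainer: 4.296 Mbps × 300 s = 1288.8 Mb
sports highlight package: 30.976 Mbps × 438 s = 13567.5 Mb
lecture capture: 1.636 Mbps × 6840 s = 11190.2 Mb
wedding highlight reel: 35.876 Mbps × 712 s = 25543.7 Mb
Total: 51590.2 Mb = 6448.8 MB.
= 6.449 GB.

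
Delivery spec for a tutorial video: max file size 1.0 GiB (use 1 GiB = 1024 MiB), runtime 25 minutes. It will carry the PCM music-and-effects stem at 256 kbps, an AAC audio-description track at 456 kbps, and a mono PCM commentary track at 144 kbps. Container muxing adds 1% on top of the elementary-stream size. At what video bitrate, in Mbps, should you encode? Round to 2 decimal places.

4.81 Mbps

Budget: 1.0 GiB = 8589.9 Mb.
Stream payload after overhead: 8589.9 / 1.01 = 8504.9 Mb.
25 min = 1500 s
Total bitrate budget: 8504.9 Mb / 1500 s = 5.670 Mbps.
Audio total: 256 + 456 + 144 = 856 kbps = 0.856 Mbps.
Video: 5.670 − 0.856 = 4.814 Mbps.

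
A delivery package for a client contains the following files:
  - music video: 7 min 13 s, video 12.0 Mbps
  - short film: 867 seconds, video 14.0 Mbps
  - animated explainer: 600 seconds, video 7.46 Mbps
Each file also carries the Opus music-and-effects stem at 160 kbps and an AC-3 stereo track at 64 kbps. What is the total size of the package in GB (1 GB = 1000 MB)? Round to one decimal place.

Audio total: 160 + 64 = 224 kbps = 0.224 Mbps.
music video: 12.224 Mbps × 433 s = 5293.0 Mb
short film: 14.224 Mbps × 867 s = 12332.2 Mb
animated explainer: 7.684 Mbps × 600 s = 4610.4 Mb
Total: 22235.6 Mb = 2779.4 MB.
= 2.779 GB.

2.8 GB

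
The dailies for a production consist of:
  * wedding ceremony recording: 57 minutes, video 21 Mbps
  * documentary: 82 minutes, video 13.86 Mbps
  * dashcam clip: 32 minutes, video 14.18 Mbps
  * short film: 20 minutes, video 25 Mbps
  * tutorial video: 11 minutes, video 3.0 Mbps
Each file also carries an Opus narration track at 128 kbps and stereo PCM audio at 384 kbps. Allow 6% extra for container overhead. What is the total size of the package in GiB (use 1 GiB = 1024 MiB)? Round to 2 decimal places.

25.35 GiB

Audio total: 128 + 384 = 512 kbps = 0.512 Mbps.
wedding ceremony recording: 21.512 Mbps × 3420 s × 1.06 = 77985.3 Mb
documentary: 14.372 Mbps × 4920 s × 1.06 = 74952.9 Mb
dashcam clip: 14.692 Mbps × 1920 s × 1.06 = 29901.2 Mb
short film: 25.512 Mbps × 1200 s × 1.06 = 32451.3 Mb
tutorial video: 3.512 Mbps × 660 s × 1.06 = 2457.0 Mb
Total: 217747.6 Mb = 27218.4 MB.
= 25.35 GiB.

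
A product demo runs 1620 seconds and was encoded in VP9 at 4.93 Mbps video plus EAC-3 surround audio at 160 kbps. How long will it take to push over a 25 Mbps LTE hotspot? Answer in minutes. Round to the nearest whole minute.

5 minutes

Audio: 160 kbps = 0.160 Mbps.
Total bitrate: 5.090 Mbps.
File: 5.090 Mbps × 1620 s = 8245.8 Mb.
At 25 Mbps: 8245.8 / 25 = 329.8 s ≈ 5.5 minutes.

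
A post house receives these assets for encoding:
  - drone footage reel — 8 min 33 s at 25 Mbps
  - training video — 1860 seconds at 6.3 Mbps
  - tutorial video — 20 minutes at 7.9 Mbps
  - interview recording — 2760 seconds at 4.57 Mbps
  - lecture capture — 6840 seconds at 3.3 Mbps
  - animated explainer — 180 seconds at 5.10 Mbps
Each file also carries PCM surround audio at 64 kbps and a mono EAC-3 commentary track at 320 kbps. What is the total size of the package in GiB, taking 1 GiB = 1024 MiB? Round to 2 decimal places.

8.76 GiB

Audio total: 64 + 320 = 384 kbps = 0.384 Mbps.
drone footage reel: 25.384 Mbps × 513 s = 13022.0 Mb
training video: 6.684 Mbps × 1860 s = 12432.2 Mb
tutorial video: 8.284 Mbps × 1200 s = 9940.8 Mb
interview recording: 4.954 Mbps × 2760 s = 13673.0 Mb
lecture capture: 3.684 Mbps × 6840 s = 25198.6 Mb
animated explainer: 5.484 Mbps × 180 s = 987.1 Mb
Total: 75253.8 Mb = 9406.7 MB.
= 8.761 GiB.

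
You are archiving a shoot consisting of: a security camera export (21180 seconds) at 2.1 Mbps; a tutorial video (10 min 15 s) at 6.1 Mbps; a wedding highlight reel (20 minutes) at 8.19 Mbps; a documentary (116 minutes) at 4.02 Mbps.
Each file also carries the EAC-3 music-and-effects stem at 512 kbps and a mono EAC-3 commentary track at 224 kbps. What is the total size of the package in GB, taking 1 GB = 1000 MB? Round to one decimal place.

Audio total: 512 + 224 = 736 kbps = 0.736 Mbps.
security camera export: 2.836 Mbps × 21180 s = 60066.5 Mb
tutorial video: 6.836 Mbps × 615 s = 4204.1 Mb
wedding highlight reel: 8.926 Mbps × 1200 s = 10711.2 Mb
documentary: 4.756 Mbps × 6960 s = 33101.8 Mb
Total: 108083.6 Mb = 13510.4 MB.
= 13.51 GB.

13.5 GB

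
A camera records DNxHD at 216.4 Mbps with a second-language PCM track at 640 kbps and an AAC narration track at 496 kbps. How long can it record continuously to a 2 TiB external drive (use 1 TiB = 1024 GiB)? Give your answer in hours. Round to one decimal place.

Audio total: 640 + 496 = 1136 kbps = 1.136 Mbps.
Total bitrate: 216.4 + 1.136 = 217.536 Mbps.
Capacity: 2 TiB = 17,592,186 Mb.
Recording time: 17,592,186 / 217.536 = 80,870 s ≈ 22.5 hours.

22.5 hours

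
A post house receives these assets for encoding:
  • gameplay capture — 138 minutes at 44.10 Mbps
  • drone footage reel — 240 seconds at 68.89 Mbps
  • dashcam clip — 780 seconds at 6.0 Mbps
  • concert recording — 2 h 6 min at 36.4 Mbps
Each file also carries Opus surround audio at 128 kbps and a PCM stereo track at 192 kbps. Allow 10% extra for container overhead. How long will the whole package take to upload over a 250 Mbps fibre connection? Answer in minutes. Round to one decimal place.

48.9 minutes

Audio total: 128 + 192 = 320 kbps = 0.320 Mbps.
gameplay capture: 44.420 Mbps × 8280 s × 1.10 = 404577.4 Mb
drone footage reel: 69.210 Mbps × 240 s × 1.10 = 18271.4 Mb
dashcam clip: 6.320 Mbps × 780 s × 1.10 = 5422.6 Mb
concert recording: 36.720 Mbps × 7560 s × 1.10 = 305363.5 Mb
Total: 733634.9 Mb = 91704.4 MB.
At 250 Mbps: 733634.9 / 250 = 2935 s ≈ 48.9 minutes.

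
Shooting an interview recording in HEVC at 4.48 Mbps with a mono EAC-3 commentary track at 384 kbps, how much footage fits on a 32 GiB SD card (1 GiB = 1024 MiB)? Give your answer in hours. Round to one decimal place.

15.7 hours

Audio: 384 kbps = 0.384 Mbps.
Total bitrate: 4.48 + 0.384 = 4.864 Mbps.
Capacity: 32 GiB = 274,878 Mb.
Recording time: 274,878 / 4.864 = 56,513 s ≈ 15.7 hours.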